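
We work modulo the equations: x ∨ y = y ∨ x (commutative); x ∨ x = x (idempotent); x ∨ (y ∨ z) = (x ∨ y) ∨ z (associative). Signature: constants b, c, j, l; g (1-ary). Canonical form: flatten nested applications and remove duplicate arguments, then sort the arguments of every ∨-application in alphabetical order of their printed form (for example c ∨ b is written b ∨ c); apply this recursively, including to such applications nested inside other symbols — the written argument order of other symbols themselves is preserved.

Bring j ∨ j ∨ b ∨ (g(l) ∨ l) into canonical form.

Merge nested applications:  j ∨ j ∨ b ∨ g(l) ∨ l
Idempotence:  drop duplicate j
Sort arguments:  b ∨ g(l) ∨ j ∨ l

Answer: b ∨ g(l) ∨ j ∨ l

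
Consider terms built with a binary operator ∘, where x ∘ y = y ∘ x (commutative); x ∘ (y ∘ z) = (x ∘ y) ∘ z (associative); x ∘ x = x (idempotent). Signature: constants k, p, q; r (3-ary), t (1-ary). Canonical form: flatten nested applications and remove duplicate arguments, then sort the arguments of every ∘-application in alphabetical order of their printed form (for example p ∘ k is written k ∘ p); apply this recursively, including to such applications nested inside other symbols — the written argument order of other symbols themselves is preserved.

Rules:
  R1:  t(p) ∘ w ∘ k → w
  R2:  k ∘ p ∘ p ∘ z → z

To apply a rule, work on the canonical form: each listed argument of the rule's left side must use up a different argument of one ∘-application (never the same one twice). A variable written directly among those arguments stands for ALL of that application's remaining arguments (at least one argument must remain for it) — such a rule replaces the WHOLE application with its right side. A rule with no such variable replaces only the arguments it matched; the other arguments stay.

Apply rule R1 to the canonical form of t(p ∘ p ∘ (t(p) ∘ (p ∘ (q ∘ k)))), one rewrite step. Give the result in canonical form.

Canonical form:  t(k ∘ p ∘ q ∘ t(p))
Match R1:  consume k, t(p);  w := p ∘ q
Every leftover argument binds to the variable; the entire application is replaced.
New term:  t(p ∘ q)

Answer: t(p ∘ q)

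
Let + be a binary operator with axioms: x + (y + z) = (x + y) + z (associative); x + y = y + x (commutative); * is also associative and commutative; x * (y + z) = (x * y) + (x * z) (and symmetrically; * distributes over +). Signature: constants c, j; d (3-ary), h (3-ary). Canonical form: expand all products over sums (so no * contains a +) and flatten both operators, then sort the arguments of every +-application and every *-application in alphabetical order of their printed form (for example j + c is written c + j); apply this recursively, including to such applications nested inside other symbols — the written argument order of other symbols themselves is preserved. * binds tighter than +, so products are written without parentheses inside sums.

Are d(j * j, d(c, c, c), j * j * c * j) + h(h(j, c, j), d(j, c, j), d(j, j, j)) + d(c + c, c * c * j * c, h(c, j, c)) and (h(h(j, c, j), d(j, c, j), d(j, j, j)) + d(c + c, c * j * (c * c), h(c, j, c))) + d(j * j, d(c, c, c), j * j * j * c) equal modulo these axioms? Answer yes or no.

Left:  d(j * j, d(c, c, c), j * j * c * j) + h(h(j, c, j), d(j, c, j), d(j, j, j)) + d(c + c, c * c * j * c, h(c, j, c))
  Flatten:  d(j * j, d(c, c, c), c * j * j * j) + h(h(j, c, j), d(j, c, j), d(j, j, j)) + d(c + c, c * c * c * j, h(c, j, c))
  Sort arguments:  d(c + c, c * c * c * j, h(c, j, c)) + d(j * j, d(c, c, c), c * j * j * j) + h(h(j, c, j), d(j, c, j), d(j, j, j))
Right:  (h(h(j, c, j), d(j, c, j), d(j, j, j)) + d(c + c, c * j * (c * c), h(c, j, c))) + d(j * j, d(c, c, c), j * j * j * c)
  Flatten:  h(h(j, c, j), d(j, c, j), d(j, j, j)) + d(c + c, c * c * c * j, h(c, j, c)) + d(j * j, d(c, c, c), c * j * j * j)
  Sort arguments:  d(c + c, c * c * c * j, h(c, j, c)) + d(j * j, d(c, c, c), c * j * j * j) + h(h(j, c, j), d(j, c, j), d(j, j, j))

Answer: yes — both canonical forms are d(c + c, c * c * c * j, h(c, j, c)) + d(j * j, d(c, c, c), c * j * j * j) + h(h(j, c, j), d(j, c, j), d(j, j, j))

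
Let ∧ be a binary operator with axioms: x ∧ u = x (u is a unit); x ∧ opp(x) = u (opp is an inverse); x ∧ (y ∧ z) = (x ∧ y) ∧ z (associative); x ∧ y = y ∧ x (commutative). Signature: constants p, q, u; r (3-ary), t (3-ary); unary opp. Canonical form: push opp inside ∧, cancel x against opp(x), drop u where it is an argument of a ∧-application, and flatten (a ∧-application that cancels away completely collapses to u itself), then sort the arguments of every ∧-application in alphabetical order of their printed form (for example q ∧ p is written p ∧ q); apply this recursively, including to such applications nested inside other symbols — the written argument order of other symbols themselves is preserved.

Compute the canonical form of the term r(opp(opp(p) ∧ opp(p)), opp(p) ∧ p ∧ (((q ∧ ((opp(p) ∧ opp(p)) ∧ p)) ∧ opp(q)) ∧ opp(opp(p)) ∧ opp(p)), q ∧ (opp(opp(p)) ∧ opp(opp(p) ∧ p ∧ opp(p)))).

Answer: r(p ∧ p, opp(p), p ∧ p ∧ q)

Derivation:
Work inside:  opp(p) ∧ p ∧ (((q ∧ ((opp(p) ∧ opp(p)) ∧ p)) ∧ opp(q)) ∧ opp(opp(p)) ∧ opp(p))
Push opp inside:  distribute opp over ∧ and collapse double opp
Inverses cancel:  q cancels
Collect terms:  opp(p)
Reassemble:  r(p ∧ p, opp(p), p ∧ p ∧ q)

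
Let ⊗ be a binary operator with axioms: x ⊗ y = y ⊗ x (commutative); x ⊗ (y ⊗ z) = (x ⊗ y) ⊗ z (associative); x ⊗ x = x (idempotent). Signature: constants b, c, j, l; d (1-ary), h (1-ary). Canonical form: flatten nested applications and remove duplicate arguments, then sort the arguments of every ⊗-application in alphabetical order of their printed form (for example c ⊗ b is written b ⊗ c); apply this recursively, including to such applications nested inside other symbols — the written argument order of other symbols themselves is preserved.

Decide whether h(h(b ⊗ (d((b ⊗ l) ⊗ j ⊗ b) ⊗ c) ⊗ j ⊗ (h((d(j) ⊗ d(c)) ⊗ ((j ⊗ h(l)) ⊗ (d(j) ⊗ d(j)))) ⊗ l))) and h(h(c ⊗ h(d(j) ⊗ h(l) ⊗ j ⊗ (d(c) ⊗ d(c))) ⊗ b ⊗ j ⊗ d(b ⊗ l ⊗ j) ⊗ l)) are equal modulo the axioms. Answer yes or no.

Answer: yes — both canonical forms are h(h(b ⊗ c ⊗ d(b ⊗ j ⊗ l) ⊗ h(d(c) ⊗ d(j) ⊗ h(l) ⊗ j) ⊗ j ⊗ l))

Derivation:
Left:  h(h(b ⊗ (d((b ⊗ l) ⊗ j ⊗ b) ⊗ c) ⊗ j ⊗ (h((d(j) ⊗ d(c)) ⊗ ((j ⊗ h(l)) ⊗ (d(j) ⊗ d(j)))) ⊗ l)))
  Work inside:  b ⊗ (d((b ⊗ l) ⊗ j ⊗ b) ⊗ c) ⊗ j ⊗ (h((d(j) ⊗ d(c)) ⊗ ((j ⊗ h(l)) ⊗ (d(j) ⊗ d(j)))) ⊗ l)
  Flatten:  b ⊗ d((b ⊗ l) ⊗ j ⊗ b) ⊗ c ⊗ j ⊗ h((d(j) ⊗ d(c)) ⊗ ((j ⊗ h(l)) ⊗ (d(j) ⊗ d(j)))) ⊗ l
  Simplify inside:  d((b ⊗ l) ⊗ j ⊗ b)  →  d(b ⊗ j ⊗ l)
  Canonicalize subterm:  h((d(j) ⊗ d(c)) ⊗ ((j ⊗ h(l)) ⊗ (d(j) ⊗ d(j))))  →  h(d(c) ⊗ d(j) ⊗ h(l) ⊗ j)
  Sort arguments:  b ⊗ c ⊗ d(b ⊗ j ⊗ l) ⊗ h(d(c) ⊗ d(j) ⊗ h(l) ⊗ j) ⊗ j ⊗ l
  Rebuild:  h(h(b ⊗ c ⊗ d(b ⊗ j ⊗ l) ⊗ h(d(c) ⊗ d(j) ⊗ h(l) ⊗ j) ⊗ j ⊗ l))
Right:  h(h(c ⊗ h(d(j) ⊗ h(l) ⊗ j ⊗ (d(c) ⊗ d(c))) ⊗ b ⊗ j ⊗ d(b ⊗ l ⊗ j) ⊗ l))
  Work inside:  c ⊗ h(d(j) ⊗ h(l) ⊗ j ⊗ (d(c) ⊗ d(c))) ⊗ b ⊗ j ⊗ d(b ⊗ l ⊗ j) ⊗ l
  Canonicalize subterm:  h(d(j) ⊗ h(l) ⊗ j ⊗ (d(c) ⊗ d(c)))  →  h(d(c) ⊗ d(j) ⊗ h(l) ⊗ j)
  Canonicalize subterm:  d(b ⊗ l ⊗ j)  →  d(b ⊗ j ⊗ l)
  Sort arguments:  b ⊗ c ⊗ d(b ⊗ j ⊗ l) ⊗ h(d(c) ⊗ d(j) ⊗ h(l) ⊗ j) ⊗ j ⊗ l
  Rebuild:  h(h(b ⊗ c ⊗ d(b ⊗ j ⊗ l) ⊗ h(d(c) ⊗ d(j) ⊗ h(l) ⊗ j) ⊗ j ⊗ l))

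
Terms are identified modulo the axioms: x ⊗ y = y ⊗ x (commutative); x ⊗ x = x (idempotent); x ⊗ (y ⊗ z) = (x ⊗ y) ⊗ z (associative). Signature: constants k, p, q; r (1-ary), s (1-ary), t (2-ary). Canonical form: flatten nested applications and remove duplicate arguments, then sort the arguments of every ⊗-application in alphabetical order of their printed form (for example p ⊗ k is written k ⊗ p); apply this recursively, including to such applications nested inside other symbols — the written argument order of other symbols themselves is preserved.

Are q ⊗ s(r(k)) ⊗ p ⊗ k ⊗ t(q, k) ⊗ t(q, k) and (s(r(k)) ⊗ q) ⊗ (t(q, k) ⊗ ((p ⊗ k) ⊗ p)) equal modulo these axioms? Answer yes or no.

Left:  q ⊗ s(r(k)) ⊗ p ⊗ k ⊗ t(q, k) ⊗ t(q, k)
  Idempotence:  drop duplicate t(q, k)
  Sort arguments:  k ⊗ p ⊗ q ⊗ s(r(k)) ⊗ t(q, k)
Right:  (s(r(k)) ⊗ q) ⊗ (t(q, k) ⊗ ((p ⊗ k) ⊗ p))
  Flatten:  s(r(k)) ⊗ q ⊗ t(q, k) ⊗ p ⊗ k ⊗ p
  Deduplicate:  drop duplicate p
  Sort arguments:  k ⊗ p ⊗ q ⊗ s(r(k)) ⊗ t(q, k)

Answer: yes — both canonical forms are k ⊗ p ⊗ q ⊗ s(r(k)) ⊗ t(q, k)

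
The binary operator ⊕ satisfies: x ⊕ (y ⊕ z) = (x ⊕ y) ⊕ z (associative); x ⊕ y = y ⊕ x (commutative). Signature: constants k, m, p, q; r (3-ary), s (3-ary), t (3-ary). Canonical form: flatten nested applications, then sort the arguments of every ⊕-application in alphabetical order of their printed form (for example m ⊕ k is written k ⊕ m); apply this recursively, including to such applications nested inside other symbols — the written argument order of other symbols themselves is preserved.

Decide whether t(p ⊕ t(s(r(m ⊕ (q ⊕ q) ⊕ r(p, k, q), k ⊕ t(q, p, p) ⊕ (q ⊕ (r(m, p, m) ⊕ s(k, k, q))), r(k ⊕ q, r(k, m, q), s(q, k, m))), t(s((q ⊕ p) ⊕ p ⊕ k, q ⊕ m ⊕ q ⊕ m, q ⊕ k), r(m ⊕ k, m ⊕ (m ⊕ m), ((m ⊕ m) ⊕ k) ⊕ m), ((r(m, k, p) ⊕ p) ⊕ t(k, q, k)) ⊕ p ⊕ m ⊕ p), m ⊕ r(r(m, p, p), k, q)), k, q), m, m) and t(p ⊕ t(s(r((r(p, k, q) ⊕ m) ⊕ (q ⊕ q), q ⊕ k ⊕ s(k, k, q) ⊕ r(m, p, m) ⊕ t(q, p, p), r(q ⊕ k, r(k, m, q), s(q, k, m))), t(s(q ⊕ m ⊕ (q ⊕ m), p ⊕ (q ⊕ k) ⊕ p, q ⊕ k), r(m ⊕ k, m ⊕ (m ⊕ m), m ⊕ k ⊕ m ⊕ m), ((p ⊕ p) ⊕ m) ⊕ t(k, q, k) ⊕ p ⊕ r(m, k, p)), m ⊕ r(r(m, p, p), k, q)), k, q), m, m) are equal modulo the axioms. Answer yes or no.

Left:  t(p ⊕ t(s(r(m ⊕ (q ⊕ q) ⊕ r(p, k, q), k ⊕ t(q, p, p) ⊕ (q ⊕ (r(m, p, m) ⊕ s(k, k, q))), r(k ⊕ q, r(k, m, q), s(q, k, m))), t(s((q ⊕ p) ⊕ p ⊕ k, q ⊕ m ⊕ q ⊕ m, q ⊕ k), r(m ⊕ k, m ⊕ (m ⊕ m), ((m ⊕ m) ⊕ k) ⊕ m), ((r(m, k, p) ⊕ p) ⊕ t(k, q, k)) ⊕ p ⊕ m ⊕ p), m ⊕ r(r(m, p, p), k, q)), k, q), m, m)
  Descend into:  p ⊕ t(s(r(m ⊕ (q ⊕ q) ⊕ r(p, k, q), k ⊕ t(q, p, p) ⊕ (q ⊕ (r(m, p, m) ⊕ s(k, k, q))), r(k ⊕ q, r(k, m, q), s(q, k, m))), t(s((q ⊕ p) ⊕ p ⊕ k, q ⊕ m ⊕ q ⊕ m, q ⊕ k), r(m ⊕ k, m ⊕ (m ⊕ m), ((m ⊕ m) ⊕ k) ⊕ m), ((r(m, k, p) ⊕ p) ⊕ t(k, q, k)) ⊕ p ⊕ m ⊕ p), m ⊕ r(r(m, p, p), k, q)), k, q)
  Simplify inside:  t(s(r(m ⊕ (q ⊕ q) ⊕ r(p, k, q), k ⊕ t(q, p, p) ⊕ (q ⊕ (r(m, p, m) ⊕ s(k, k, q))), r(k ⊕ q, r(k, m, q), s(q, k, m))), t(s((q ⊕ p) ⊕ p ⊕ k, q ⊕ m ⊕ q ⊕ m, q ⊕ k), r(m ⊕ k, m ⊕ (m ⊕ m), ((m ⊕ m) ⊕ k) ⊕ m), ((r(m, k, p) ⊕ p) ⊕ t(k, q, k)) ⊕ p ⊕ m ⊕ p), m ⊕ r(r(m, p, p), k, q)), k, q)  →  t(s(r(m ⊕ q ⊕ q ⊕ r(p, k, q), k ⊕ q ⊕ r(m, p, m) ⊕ s(k, k, q) ⊕ t(q, p, p), r(k ⊕ q, r(k, m, q), s(q, k, m))), t(s(k ⊕ p ⊕ p ⊕ q, m ⊕ m ⊕ q ⊕ q, k ⊕ q), r(k ⊕ m, m ⊕ m ⊕ m, k ⊕ m ⊕ m ⊕ m), m ⊕ p ⊕ p ⊕ p ⊕ r(m, k, p) ⊕ t(k, q, k)), m ⊕ r(r(m, p, p), k, q)), k, q)
  Sort:  p ⊕ t(s(r(m ⊕ q ⊕ q ⊕ r(p, k, q), k ⊕ q ⊕ r(m, p, m) ⊕ s(k, k, q) ⊕ t(q, p, p), r(k ⊕ q, r(k, m, q), s(q, k, m))), t(s(k ⊕ p ⊕ p ⊕ q, m ⊕ m ⊕ q ⊕ q, k ⊕ q), r(k ⊕ m, m ⊕ m ⊕ m, k ⊕ m ⊕ m ⊕ m), m ⊕ p ⊕ p ⊕ p ⊕ r(m, k, p) ⊕ t(k, q, k)), m ⊕ r(r(m, p, p), k, q)), k, q)
  Rebuild:  t(p ⊕ t(s(r(m ⊕ q ⊕ q ⊕ r(p, k, q), k ⊕ q ⊕ r(m, p, m) ⊕ s(k, k, q) ⊕ t(q, p, p), r(k ⊕ q, r(k, m, q), s(q, k, m))), t(s(k ⊕ p ⊕ p ⊕ q, m ⊕ m ⊕ q ⊕ q, k ⊕ q), r(k ⊕ m, m ⊕ m ⊕ m, k ⊕ m ⊕ m ⊕ m), m ⊕ p ⊕ p ⊕ p ⊕ r(m, k, p) ⊕ t(k, q, k)), m ⊕ r(r(m, p, p), k, q)), k, q), m, m)
Right:  t(p ⊕ t(s(r((r(p, k, q) ⊕ m) ⊕ (q ⊕ q), q ⊕ k ⊕ s(k, k, q) ⊕ r(m, p, m) ⊕ t(q, p, p), r(q ⊕ k, r(k, m, q), s(q, k, m))), t(s(q ⊕ m ⊕ (q ⊕ m), p ⊕ (q ⊕ k) ⊕ p, q ⊕ k), r(m ⊕ k, m ⊕ (m ⊕ m), m ⊕ k ⊕ m ⊕ m), ((p ⊕ p) ⊕ m) ⊕ t(k, q, k) ⊕ p ⊕ r(m, k, p)), m ⊕ r(r(m, p, p), k, q)), k, q), m, m)
  Focus inside:  p ⊕ t(s(r((r(p, k, q) ⊕ m) ⊕ (q ⊕ q), q ⊕ k ⊕ s(k, k, q) ⊕ r(m, p, m) ⊕ t(q, p, p), r(q ⊕ k, r(k, m, q), s(q, k, m))), t(s(q ⊕ m ⊕ (q ⊕ m), p ⊕ (q ⊕ k) ⊕ p, q ⊕ k), r(m ⊕ k, m ⊕ (m ⊕ m), m ⊕ k ⊕ m ⊕ m), ((p ⊕ p) ⊕ m) ⊕ t(k, q, k) ⊕ p ⊕ r(m, k, p)), m ⊕ r(r(m, p, p), k, q)), k, q)
  Inside:  t(s(r((r(p, k, q) ⊕ m) ⊕ (q ⊕ q), q ⊕ k ⊕ s(k, k, q) ⊕ r(m, p, m) ⊕ t(q, p, p), r(q ⊕ k, r(k, m, q), s(q, k, m))), t(s(q ⊕ m ⊕ (q ⊕ m), p ⊕ (q ⊕ k) ⊕ p, q ⊕ k), r(m ⊕ k, m ⊕ (m ⊕ m), m ⊕ k ⊕ m ⊕ m), ((p ⊕ p) ⊕ m) ⊕ t(k, q, k) ⊕ p ⊕ r(m, k, p)), m ⊕ r(r(m, p, p), k, q)), k, q)  →  t(s(r(m ⊕ q ⊕ q ⊕ r(p, k, q), k ⊕ q ⊕ r(m, p, m) ⊕ s(k, k, q) ⊕ t(q, p, p), r(k ⊕ q, r(k, m, q), s(q, k, m))), t(s(m ⊕ m ⊕ q ⊕ q, k ⊕ p ⊕ p ⊕ q, k ⊕ q), r(k ⊕ m, m ⊕ m ⊕ m, k ⊕ m ⊕ m ⊕ m), m ⊕ p ⊕ p ⊕ p ⊕ r(m, k, p) ⊕ t(k, q, k)), m ⊕ r(r(m, p, p), k, q)), k, q)
  Sort arguments:  p ⊕ t(s(r(m ⊕ q ⊕ q ⊕ r(p, k, q), k ⊕ q ⊕ r(m, p, m) ⊕ s(k, k, q) ⊕ t(q, p, p), r(k ⊕ q, r(k, m, q), s(q, k, m))), t(s(m ⊕ m ⊕ q ⊕ q, k ⊕ p ⊕ p ⊕ q, k ⊕ q), r(k ⊕ m, m ⊕ m ⊕ m, k ⊕ m ⊕ m ⊕ m), m ⊕ p ⊕ p ⊕ p ⊕ r(m, k, p) ⊕ t(k, q, k)), m ⊕ r(r(m, p, p), k, q)), k, q)
  Rebuild:  t(p ⊕ t(s(r(m ⊕ q ⊕ q ⊕ r(p, k, q), k ⊕ q ⊕ r(m, p, m) ⊕ s(k, k, q) ⊕ t(q, p, p), r(k ⊕ q, r(k, m, q), s(q, k, m))), t(s(m ⊕ m ⊕ q ⊕ q, k ⊕ p ⊕ p ⊕ q, k ⊕ q), r(k ⊕ m, m ⊕ m ⊕ m, k ⊕ m ⊕ m ⊕ m), m ⊕ p ⊕ p ⊕ p ⊕ r(m, k, p) ⊕ t(k, q, k)), m ⊕ r(r(m, p, p), k, q)), k, q), m, m)

Answer: no — t(p ⊕ t(s(r(m ⊕ q ⊕ q ⊕ r(p, k, q), k ⊕ q ⊕ r(m, p, m) ⊕ s(k, k, q) ⊕ t(q, p, p), r(k ⊕ q, r(k, m, q), s(q, k, m))), t(s(k ⊕ p ⊕ p ⊕ q, m ⊕ m ⊕ q ⊕ q, k ⊕ q), r(k ⊕ m, m ⊕ m ⊕ m, k ⊕ m ⊕ m ⊕ m), m ⊕ p ⊕ p ⊕ p ⊕ r(m, k, p) ⊕ t(k, q, k)), m ⊕ r(r(m, p, p), k, q)), k, q), m, m) vs t(p ⊕ t(s(r(m ⊕ q ⊕ q ⊕ r(p, k, q), k ⊕ q ⊕ r(m, p, m) ⊕ s(k, k, q) ⊕ t(q, p, p), r(k ⊕ q, r(k, m, q), s(q, k, m))), t(s(m ⊕ m ⊕ q ⊕ q, k ⊕ p ⊕ p ⊕ q, k ⊕ q), r(k ⊕ m, m ⊕ m ⊕ m, k ⊕ m ⊕ m ⊕ m), m ⊕ p ⊕ p ⊕ p ⊕ r(m, k, p) ⊕ t(k, q, k)), m ⊕ r(r(m, p, p), k, q)), k, q), m, m)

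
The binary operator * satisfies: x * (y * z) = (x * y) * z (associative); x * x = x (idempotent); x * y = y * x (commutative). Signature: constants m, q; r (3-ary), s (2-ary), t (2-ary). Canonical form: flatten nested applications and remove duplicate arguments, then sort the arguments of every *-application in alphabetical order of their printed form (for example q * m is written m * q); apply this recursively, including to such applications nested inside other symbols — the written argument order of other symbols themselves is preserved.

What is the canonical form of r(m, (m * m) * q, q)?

Answer: r(m, m * q, q)

Derivation:
Descend into:  (m * m) * q
Merge nested applications:  m * m * q
Drop duplicates:  drop duplicate m
Order the arguments:  m * q
Put back:  r(m, m * q, q)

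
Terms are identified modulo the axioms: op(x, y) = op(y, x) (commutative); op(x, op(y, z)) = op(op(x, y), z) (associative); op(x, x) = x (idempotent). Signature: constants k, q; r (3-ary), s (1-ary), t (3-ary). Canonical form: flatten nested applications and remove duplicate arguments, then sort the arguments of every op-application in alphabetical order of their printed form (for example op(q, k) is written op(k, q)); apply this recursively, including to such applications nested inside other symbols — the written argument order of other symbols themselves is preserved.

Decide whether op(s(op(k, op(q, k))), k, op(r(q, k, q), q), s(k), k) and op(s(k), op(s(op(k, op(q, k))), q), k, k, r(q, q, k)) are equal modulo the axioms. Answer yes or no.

Answer: no — op(k, q, r(q, k, q), s(k), s(op(k, q))) vs op(k, q, r(q, q, k), s(k), s(op(k, q)))

Derivation:
Left:  op(s(op(k, op(q, k))), k, op(r(q, k, q), q), s(k), k)
  Merge nested applications:  op(s(op(k, op(q, k))), k, r(q, k, q), q, s(k), k)
  Inside:  s(op(k, op(q, k)))  →  s(op(k, q))
  Idempotence:  drop duplicate k
  Order the arguments:  op(k, q, r(q, k, q), s(k), s(op(k, q)))
Right:  op(s(k), op(s(op(k, op(q, k))), q), k, k, r(q, q, k))
  Un-nest:  op(s(k), s(op(k, op(q, k))), q, k, k, r(q, q, k))
  Canonicalize subterm:  s(op(k, op(q, k)))  →  s(op(k, q))
  Drop duplicates:  drop duplicate k
  Order the arguments:  op(k, q, r(q, q, k), s(k), s(op(k, q)))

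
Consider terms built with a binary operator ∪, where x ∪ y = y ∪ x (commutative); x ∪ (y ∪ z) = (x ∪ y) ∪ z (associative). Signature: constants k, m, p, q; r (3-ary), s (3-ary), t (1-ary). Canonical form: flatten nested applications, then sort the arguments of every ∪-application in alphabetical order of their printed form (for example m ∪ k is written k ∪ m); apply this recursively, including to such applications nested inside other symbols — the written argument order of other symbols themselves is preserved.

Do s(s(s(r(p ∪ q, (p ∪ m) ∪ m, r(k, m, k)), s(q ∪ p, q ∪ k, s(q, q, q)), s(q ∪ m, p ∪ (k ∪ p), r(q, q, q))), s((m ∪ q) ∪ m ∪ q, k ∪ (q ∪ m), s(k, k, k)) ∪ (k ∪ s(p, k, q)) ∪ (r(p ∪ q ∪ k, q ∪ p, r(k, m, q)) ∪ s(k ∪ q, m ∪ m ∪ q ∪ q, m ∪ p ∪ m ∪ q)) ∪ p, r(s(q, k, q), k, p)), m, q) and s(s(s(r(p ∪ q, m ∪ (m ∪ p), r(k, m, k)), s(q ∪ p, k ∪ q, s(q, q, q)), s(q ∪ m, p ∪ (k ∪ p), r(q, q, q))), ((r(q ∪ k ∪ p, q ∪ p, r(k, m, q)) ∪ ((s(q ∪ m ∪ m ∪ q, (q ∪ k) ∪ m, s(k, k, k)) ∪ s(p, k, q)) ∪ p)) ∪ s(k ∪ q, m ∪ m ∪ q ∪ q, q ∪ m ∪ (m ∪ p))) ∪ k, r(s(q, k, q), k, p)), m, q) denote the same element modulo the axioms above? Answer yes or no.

Answer: yes — both canonical forms are s(s(s(r(p ∪ q, m ∪ m ∪ p, r(k, m, k)), s(p ∪ q, k ∪ q, s(q, q, q)), s(m ∪ q, k ∪ p ∪ p, r(q, q, q))), k ∪ p ∪ r(k ∪ p ∪ q, p ∪ q, r(k, m, q)) ∪ s(k ∪ q, m ∪ m ∪ q ∪ q, m ∪ m ∪ p ∪ q) ∪ s(m ∪ m ∪ q ∪ q, k ∪ m ∪ q, s(k, k, k)) ∪ s(p, k, q), r(s(q, k, q), k, p)), m, q)

Derivation:
Left:  s(s(s(r(p ∪ q, (p ∪ m) ∪ m, r(k, m, k)), s(q ∪ p, q ∪ k, s(q, q, q)), s(q ∪ m, p ∪ (k ∪ p), r(q, q, q))), s((m ∪ q) ∪ m ∪ q, k ∪ (q ∪ m), s(k, k, k)) ∪ (k ∪ s(p, k, q)) ∪ (r(p ∪ q ∪ k, q ∪ p, r(k, m, q)) ∪ s(k ∪ q, m ∪ m ∪ q ∪ q, m ∪ p ∪ m ∪ q)) ∪ p, r(s(q, k, q), k, p)), m, q)
  Work inside:  s((m ∪ q) ∪ m ∪ q, k ∪ (q ∪ m), s(k, k, k)) ∪ (k ∪ s(p, k, q)) ∪ (r(p ∪ q ∪ k, q ∪ p, r(k, m, q)) ∪ s(k ∪ q, m ∪ m ∪ q ∪ q, m ∪ p ∪ m ∪ q)) ∪ p
  Un-nest:  s((m ∪ q) ∪ m ∪ q, k ∪ (q ∪ m), s(k, k, k)) ∪ k ∪ s(p, k, q) ∪ r(p ∪ q ∪ k, q ∪ p, r(k, m, q)) ∪ s(k ∪ q, m ∪ m ∪ q ∪ q, m ∪ p ∪ m ∪ q) ∪ p
  Canonicalize subterm:  s((m ∪ q) ∪ m ∪ q, k ∪ (q ∪ m), s(k, k, k))  →  s(m ∪ m ∪ q ∪ q, k ∪ m ∪ q, s(k, k, k))
  Inside:  r(p ∪ q ∪ k, q ∪ p, r(k, m, q))  →  r(k ∪ p ∪ q, p ∪ q, r(k, m, q))
  Simplify inside:  s(k ∪ q, m ∪ m ∪ q ∪ q, m ∪ p ∪ m ∪ q)  →  s(k ∪ q, m ∪ m ∪ q ∪ q, m ∪ m ∪ p ∪ q)
  Order the arguments:  k ∪ p ∪ r(k ∪ p ∪ q, p ∪ q, r(k, m, q)) ∪ s(k ∪ q, m ∪ m ∪ q ∪ q, m ∪ m ∪ p ∪ q) ∪ s(m ∪ m ∪ q ∪ q, k ∪ m ∪ q, s(k, k, k)) ∪ s(p, k, q)
  Rebuild:  s(s(s(r(p ∪ q, m ∪ m ∪ p, r(k, m, k)), s(p ∪ q, k ∪ q, s(q, q, q)), s(m ∪ q, k ∪ p ∪ p, r(q, q, q))), k ∪ p ∪ r(k ∪ p ∪ q, p ∪ q, r(k, m, q)) ∪ s(k ∪ q, m ∪ m ∪ q ∪ q, m ∪ m ∪ p ∪ q) ∪ s(m ∪ m ∪ q ∪ q, k ∪ m ∪ q, s(k, k, k)) ∪ s(p, k, q), r(s(q, k, q), k, p)), m, q)
Right:  s(s(s(r(p ∪ q, m ∪ (m ∪ p), r(k, m, k)), s(q ∪ p, k ∪ q, s(q, q, q)), s(q ∪ m, p ∪ (k ∪ p), r(q, q, q))), ((r(q ∪ k ∪ p, q ∪ p, r(k, m, q)) ∪ ((s(q ∪ m ∪ m ∪ q, (q ∪ k) ∪ m, s(k, k, k)) ∪ s(p, k, q)) ∪ p)) ∪ s(k ∪ q, m ∪ m ∪ q ∪ q, q ∪ m ∪ (m ∪ p))) ∪ k, r(s(q, k, q), k, p)), m, q)
  Work inside:  ((r(q ∪ k ∪ p, q ∪ p, r(k, m, q)) ∪ ((s(q ∪ m ∪ m ∪ q, (q ∪ k) ∪ m, s(k, k, k)) ∪ s(p, k, q)) ∪ p)) ∪ s(k ∪ q, m ∪ m ∪ q ∪ q, q ∪ m ∪ (m ∪ p))) ∪ k
  Merge nested applications:  r(q ∪ k ∪ p, q ∪ p, r(k, m, q)) ∪ s(q ∪ m ∪ m ∪ q, (q ∪ k) ∪ m, s(k, k, k)) ∪ s(p, k, q) ∪ p ∪ s(k ∪ q, m ∪ m ∪ q ∪ q, q ∪ m ∪ (m ∪ p)) ∪ k
  Simplify inside:  r(q ∪ k ∪ p, q ∪ p, r(k, m, q))  →  r(k ∪ p ∪ q, p ∪ q, r(k, m, q))
  Simplify inside:  s(q ∪ m ∪ m ∪ q, (q ∪ k) ∪ m, s(k, k, k))  →  s(m ∪ m ∪ q ∪ q, k ∪ m ∪ q, s(k, k, k))
  Simplify inside:  s(k ∪ q, m ∪ m ∪ q ∪ q, q ∪ m ∪ (m ∪ p))  →  s(k ∪ q, m ∪ m ∪ q ∪ q, m ∪ m ∪ p ∪ q)
  Sort arguments:  k ∪ p ∪ r(k ∪ p ∪ q, p ∪ q, r(k, m, q)) ∪ s(k ∪ q, m ∪ m ∪ q ∪ q, m ∪ m ∪ p ∪ q) ∪ s(m ∪ m ∪ q ∪ q, k ∪ m ∪ q, s(k, k, k)) ∪ s(p, k, q)
  Put back:  s(s(s(r(p ∪ q, m ∪ m ∪ p, r(k, m, k)), s(p ∪ q, k ∪ q, s(q, q, q)), s(m ∪ q, k ∪ p ∪ p, r(q, q, q))), k ∪ p ∪ r(k ∪ p ∪ q, p ∪ q, r(k, m, q)) ∪ s(k ∪ q, m ∪ m ∪ q ∪ q, m ∪ m ∪ p ∪ q) ∪ s(m ∪ m ∪ q ∪ q, k ∪ m ∪ q, s(k, k, k)) ∪ s(p, k, q), r(s(q, k, q), k, p)), m, q)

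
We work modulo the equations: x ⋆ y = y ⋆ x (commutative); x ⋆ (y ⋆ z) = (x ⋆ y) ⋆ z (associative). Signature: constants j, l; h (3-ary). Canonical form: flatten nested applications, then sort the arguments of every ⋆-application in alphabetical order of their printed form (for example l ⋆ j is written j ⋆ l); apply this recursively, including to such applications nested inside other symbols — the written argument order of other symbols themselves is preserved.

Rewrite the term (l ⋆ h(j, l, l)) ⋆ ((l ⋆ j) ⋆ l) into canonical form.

Un-nest:  l ⋆ h(j, l, l) ⋆ l ⋆ j ⋆ l
Sort arguments:  h(j, l, l) ⋆ j ⋆ l ⋆ l ⋆ l

Answer: h(j, l, l) ⋆ j ⋆ l ⋆ l ⋆ l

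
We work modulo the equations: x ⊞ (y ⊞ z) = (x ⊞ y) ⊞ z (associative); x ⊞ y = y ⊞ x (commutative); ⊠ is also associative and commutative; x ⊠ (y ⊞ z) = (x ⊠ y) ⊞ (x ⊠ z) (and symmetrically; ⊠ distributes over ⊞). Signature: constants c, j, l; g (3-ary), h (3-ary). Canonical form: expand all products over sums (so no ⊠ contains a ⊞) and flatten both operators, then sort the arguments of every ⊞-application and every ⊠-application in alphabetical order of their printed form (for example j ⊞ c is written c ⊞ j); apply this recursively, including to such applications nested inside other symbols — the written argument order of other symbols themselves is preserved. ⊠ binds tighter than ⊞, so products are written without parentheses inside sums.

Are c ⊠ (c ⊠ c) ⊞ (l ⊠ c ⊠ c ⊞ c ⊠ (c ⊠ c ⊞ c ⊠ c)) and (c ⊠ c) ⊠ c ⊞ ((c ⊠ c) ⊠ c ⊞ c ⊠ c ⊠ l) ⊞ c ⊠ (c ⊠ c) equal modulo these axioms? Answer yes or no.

Answer: yes — both canonical forms are c ⊠ c ⊠ c ⊞ c ⊠ c ⊠ c ⊞ c ⊠ c ⊠ c ⊞ c ⊠ c ⊠ l

Derivation:
Left:  c ⊠ (c ⊠ c) ⊞ (l ⊠ c ⊠ c ⊞ c ⊠ (c ⊠ c ⊞ c ⊠ c))
  Expand:  c ⊠ c ⊠ c ⊞ c ⊠ c ⊠ l ⊞ c ⊠ c ⊠ c ⊞ c ⊠ c ⊠ c
  Order the arguments:  c ⊠ c ⊠ c ⊞ c ⊠ c ⊠ c ⊞ c ⊠ c ⊠ c ⊞ c ⊠ c ⊠ l
Right:  (c ⊠ c) ⊠ c ⊞ ((c ⊠ c) ⊠ c ⊞ c ⊠ c ⊠ l) ⊞ c ⊠ (c ⊠ c)
  Merge nested applications:  c ⊠ c ⊠ c ⊞ c ⊠ c ⊠ c ⊞ c ⊠ c ⊠ l ⊞ c ⊠ c ⊠ c
  Sort:  c ⊠ c ⊠ c ⊞ c ⊠ c ⊠ c ⊞ c ⊠ c ⊠ c ⊞ c ⊠ c ⊠ l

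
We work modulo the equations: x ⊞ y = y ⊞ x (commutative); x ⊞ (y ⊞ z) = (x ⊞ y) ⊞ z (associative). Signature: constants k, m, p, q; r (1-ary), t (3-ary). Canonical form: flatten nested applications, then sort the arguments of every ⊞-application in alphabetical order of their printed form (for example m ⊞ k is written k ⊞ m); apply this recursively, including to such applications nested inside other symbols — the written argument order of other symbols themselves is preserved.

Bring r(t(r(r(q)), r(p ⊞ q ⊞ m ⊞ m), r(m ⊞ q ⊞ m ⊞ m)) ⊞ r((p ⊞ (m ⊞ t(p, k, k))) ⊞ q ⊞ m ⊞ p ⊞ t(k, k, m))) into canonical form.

Descend into:  t(r(r(q)), r(p ⊞ q ⊞ m ⊞ m), r(m ⊞ q ⊞ m ⊞ m)) ⊞ r((p ⊞ (m ⊞ t(p, k, k))) ⊞ q ⊞ m ⊞ p ⊞ t(k, k, m))
Simplify inside:  t(r(r(q)), r(p ⊞ q ⊞ m ⊞ m), r(m ⊞ q ⊞ m ⊞ m))  →  t(r(r(q)), r(m ⊞ m ⊞ p ⊞ q), r(m ⊞ m ⊞ m ⊞ q))
Inside:  r((p ⊞ (m ⊞ t(p, k, k))) ⊞ q ⊞ m ⊞ p ⊞ t(k, k, m))  →  r(m ⊞ m ⊞ p ⊞ p ⊞ q ⊞ t(k, k, m) ⊞ t(p, k, k))
Sort:  r(m ⊞ m ⊞ p ⊞ p ⊞ q ⊞ t(k, k, m) ⊞ t(p, k, k)) ⊞ t(r(r(q)), r(m ⊞ m ⊞ p ⊞ q), r(m ⊞ m ⊞ m ⊞ q))
Put back:  r(r(m ⊞ m ⊞ p ⊞ p ⊞ q ⊞ t(k, k, m) ⊞ t(p, k, k)) ⊞ t(r(r(q)), r(m ⊞ m ⊞ p ⊞ q), r(m ⊞ m ⊞ m ⊞ q)))

Answer: r(r(m ⊞ m ⊞ p ⊞ p ⊞ q ⊞ t(k, k, m) ⊞ t(p, k, k)) ⊞ t(r(r(q)), r(m ⊞ m ⊞ p ⊞ q), r(m ⊞ m ⊞ m ⊞ q)))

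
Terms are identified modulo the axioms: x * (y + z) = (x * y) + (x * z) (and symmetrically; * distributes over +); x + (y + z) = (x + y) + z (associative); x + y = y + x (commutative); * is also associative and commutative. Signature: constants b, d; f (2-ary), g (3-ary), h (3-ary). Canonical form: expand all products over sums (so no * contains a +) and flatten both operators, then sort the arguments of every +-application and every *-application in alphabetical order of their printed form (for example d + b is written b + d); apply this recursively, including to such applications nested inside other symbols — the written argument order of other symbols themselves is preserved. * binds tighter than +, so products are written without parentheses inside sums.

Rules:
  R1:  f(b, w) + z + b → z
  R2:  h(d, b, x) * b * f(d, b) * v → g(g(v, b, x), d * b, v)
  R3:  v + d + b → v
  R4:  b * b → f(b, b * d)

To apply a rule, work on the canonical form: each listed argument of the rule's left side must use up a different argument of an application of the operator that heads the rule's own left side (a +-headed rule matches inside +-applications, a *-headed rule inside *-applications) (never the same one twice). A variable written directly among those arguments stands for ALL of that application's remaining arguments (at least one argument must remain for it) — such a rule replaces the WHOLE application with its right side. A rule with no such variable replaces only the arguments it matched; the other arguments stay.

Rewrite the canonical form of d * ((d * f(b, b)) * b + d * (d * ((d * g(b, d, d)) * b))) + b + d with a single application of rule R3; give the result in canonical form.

Answer: b * d * d * d * d * g(b, d, d) + b * d * d * f(b, b)

Derivation:
Canonical form:  b + b * d * d * d * d * g(b, d, d) + b * d * d * f(b, b) + d
Apply R3:  consuming b, d;  v := b * d * d * d * d * g(b, d, d) + b * d * d * f(b, b)
The extension variable absorbs all remaining arguments, so the whole application is rewritten.
Result:  b * d * d * d * d * g(b, d, d) + b * d * d * f(b, b)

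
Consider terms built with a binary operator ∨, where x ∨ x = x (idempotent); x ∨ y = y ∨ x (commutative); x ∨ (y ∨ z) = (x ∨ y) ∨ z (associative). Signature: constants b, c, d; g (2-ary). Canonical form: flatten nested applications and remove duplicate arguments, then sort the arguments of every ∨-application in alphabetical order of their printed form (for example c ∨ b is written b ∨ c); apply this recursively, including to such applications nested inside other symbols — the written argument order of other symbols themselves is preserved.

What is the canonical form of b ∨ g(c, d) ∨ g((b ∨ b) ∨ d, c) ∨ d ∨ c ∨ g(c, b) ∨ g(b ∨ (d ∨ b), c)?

Answer: b ∨ c ∨ d ∨ g(b ∨ d, c) ∨ g(c, b) ∨ g(c, d)

Derivation:
Inside:  g((b ∨ b) ∨ d, c)  →  g(b ∨ d, c)
Simplify inside:  g(b ∨ (d ∨ b), c)  →  g(b ∨ d, c)
Idempotence:  drop duplicate g(b ∨ d, c)
Sort arguments:  b ∨ c ∨ d ∨ g(b ∨ d, c) ∨ g(c, b) ∨ g(c, d)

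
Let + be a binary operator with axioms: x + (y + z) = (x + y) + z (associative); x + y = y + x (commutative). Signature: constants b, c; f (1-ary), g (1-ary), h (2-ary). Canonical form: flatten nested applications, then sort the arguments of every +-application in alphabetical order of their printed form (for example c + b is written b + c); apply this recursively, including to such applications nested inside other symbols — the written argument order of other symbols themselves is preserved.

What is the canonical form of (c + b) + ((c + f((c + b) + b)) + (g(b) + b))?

Answer: b + b + c + c + f(b + b + c) + g(b)

Derivation:
Merge nested applications:  c + b + c + f((c + b) + b) + g(b) + b
Canonicalize subterm:  f((c + b) + b)  →  f(b + b + c)
Order the arguments:  b + b + c + c + f(b + b + c) + g(b)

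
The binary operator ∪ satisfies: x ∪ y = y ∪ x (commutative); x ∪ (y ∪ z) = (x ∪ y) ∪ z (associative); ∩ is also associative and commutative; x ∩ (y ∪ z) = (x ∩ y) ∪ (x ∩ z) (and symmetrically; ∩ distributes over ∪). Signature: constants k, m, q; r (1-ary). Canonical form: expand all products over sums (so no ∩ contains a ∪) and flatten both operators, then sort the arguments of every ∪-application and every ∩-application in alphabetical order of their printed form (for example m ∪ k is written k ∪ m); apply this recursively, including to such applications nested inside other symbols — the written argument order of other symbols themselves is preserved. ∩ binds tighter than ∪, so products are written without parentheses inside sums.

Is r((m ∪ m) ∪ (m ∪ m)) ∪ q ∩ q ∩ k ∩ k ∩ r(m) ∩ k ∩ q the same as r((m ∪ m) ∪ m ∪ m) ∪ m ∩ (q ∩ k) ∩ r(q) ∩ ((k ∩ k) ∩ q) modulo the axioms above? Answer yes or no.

Answer: no — k ∩ k ∩ k ∩ q ∩ q ∩ q ∩ r(m) ∪ r(m ∪ m ∪ m ∪ m) vs k ∩ k ∩ k ∩ m ∩ q ∩ q ∩ r(q) ∪ r(m ∪ m ∪ m ∪ m)

Derivation:
Left:  r((m ∪ m) ∪ (m ∪ m)) ∪ q ∩ q ∩ k ∩ k ∩ r(m) ∩ k ∩ q
  Flatten:  r(m ∪ m ∪ m ∪ m) ∪ k ∩ k ∩ k ∩ q ∩ q ∩ q ∩ r(m)
  Order the arguments:  k ∩ k ∩ k ∩ q ∩ q ∩ q ∩ r(m) ∪ r(m ∪ m ∪ m ∪ m)
Right:  r((m ∪ m) ∪ m ∪ m) ∪ m ∩ (q ∩ k) ∩ r(q) ∩ ((k ∩ k) ∩ q)
  Merge nested applications:  r(m ∪ m ∪ m ∪ m) ∪ k ∩ k ∩ k ∩ m ∩ q ∩ q ∩ r(q)
  Sort arguments:  k ∩ k ∩ k ∩ m ∩ q ∩ q ∩ r(q) ∪ r(m ∪ m ∪ m ∪ m)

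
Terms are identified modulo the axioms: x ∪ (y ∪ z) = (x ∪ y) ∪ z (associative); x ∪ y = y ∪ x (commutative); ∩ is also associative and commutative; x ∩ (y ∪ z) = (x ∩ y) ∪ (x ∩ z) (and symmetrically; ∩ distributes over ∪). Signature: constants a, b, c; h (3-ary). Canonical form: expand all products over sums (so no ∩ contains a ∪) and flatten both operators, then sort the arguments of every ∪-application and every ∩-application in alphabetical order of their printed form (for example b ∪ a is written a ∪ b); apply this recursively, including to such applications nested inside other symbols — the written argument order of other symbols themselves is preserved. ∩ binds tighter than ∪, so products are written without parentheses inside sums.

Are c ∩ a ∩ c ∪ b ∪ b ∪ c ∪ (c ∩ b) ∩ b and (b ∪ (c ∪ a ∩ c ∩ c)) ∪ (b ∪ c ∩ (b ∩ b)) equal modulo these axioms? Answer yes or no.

Left:  c ∩ a ∩ c ∪ b ∪ b ∪ c ∪ (c ∩ b) ∩ b
  Flatten:  a ∩ c ∩ c ∪ b ∪ b ∪ c ∪ b ∩ b ∩ c
  Order the arguments:  a ∩ c ∩ c ∪ b ∪ b ∪ b ∩ b ∩ c ∪ c
Right:  (b ∪ (c ∪ a ∩ c ∩ c)) ∪ (b ∪ c ∩ (b ∩ b))
  Merge nested applications:  b ∪ c ∪ a ∩ c ∩ c ∪ b ∪ b ∩ b ∩ c
  Sort arguments:  a ∩ c ∩ c ∪ b ∪ b ∪ b ∩ b ∩ c ∪ c

Answer: yes — both canonical forms are a ∩ c ∩ c ∪ b ∪ b ∪ b ∩ b ∩ c ∪ c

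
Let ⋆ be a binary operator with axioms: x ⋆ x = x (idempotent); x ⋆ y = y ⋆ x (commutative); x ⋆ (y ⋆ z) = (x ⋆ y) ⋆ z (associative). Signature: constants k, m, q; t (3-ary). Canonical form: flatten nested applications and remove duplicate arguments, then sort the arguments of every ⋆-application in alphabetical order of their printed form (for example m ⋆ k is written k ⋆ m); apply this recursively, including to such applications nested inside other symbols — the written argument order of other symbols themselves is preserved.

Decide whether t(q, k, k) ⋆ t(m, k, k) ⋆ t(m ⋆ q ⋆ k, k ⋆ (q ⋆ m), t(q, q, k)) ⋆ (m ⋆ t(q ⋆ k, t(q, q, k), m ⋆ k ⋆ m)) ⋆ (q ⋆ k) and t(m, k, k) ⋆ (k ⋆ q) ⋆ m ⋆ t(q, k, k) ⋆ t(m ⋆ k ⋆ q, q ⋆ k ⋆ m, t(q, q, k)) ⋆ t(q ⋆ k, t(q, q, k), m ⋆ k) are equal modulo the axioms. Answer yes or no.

Left:  t(q, k, k) ⋆ t(m, k, k) ⋆ t(m ⋆ q ⋆ k, k ⋆ (q ⋆ m), t(q, q, k)) ⋆ (m ⋆ t(q ⋆ k, t(q, q, k), m ⋆ k ⋆ m)) ⋆ (q ⋆ k)
  Un-nest:  t(q, k, k) ⋆ t(m, k, k) ⋆ t(m ⋆ q ⋆ k, k ⋆ (q ⋆ m), t(q, q, k)) ⋆ m ⋆ t(q ⋆ k, t(q, q, k), m ⋆ k ⋆ m) ⋆ q ⋆ k
  Inside:  t(m ⋆ q ⋆ k, k ⋆ (q ⋆ m), t(q, q, k))  →  t(k ⋆ m ⋆ q, k ⋆ m ⋆ q, t(q, q, k))
  Canonicalize subterm:  t(q ⋆ k, t(q, q, k), m ⋆ k ⋆ m)  →  t(k ⋆ q, t(q, q, k), k ⋆ m)
  Order the arguments:  k ⋆ m ⋆ q ⋆ t(k ⋆ m ⋆ q, k ⋆ m ⋆ q, t(q, q, k)) ⋆ t(k ⋆ q, t(q, q, k), k ⋆ m) ⋆ t(m, k, k) ⋆ t(q, k, k)
Right:  t(m, k, k) ⋆ (k ⋆ q) ⋆ m ⋆ t(q, k, k) ⋆ t(m ⋆ k ⋆ q, q ⋆ k ⋆ m, t(q, q, k)) ⋆ t(q ⋆ k, t(q, q, k), m ⋆ k)
  Flatten:  t(m, k, k) ⋆ k ⋆ q ⋆ m ⋆ t(q, k, k) ⋆ t(m ⋆ k ⋆ q, q ⋆ k ⋆ m, t(q, q, k)) ⋆ t(q ⋆ k, t(q, q, k), m ⋆ k)
  Inside:  t(m ⋆ k ⋆ q, q ⋆ k ⋆ m, t(q, q, k))  →  t(k ⋆ m ⋆ q, k ⋆ m ⋆ q, t(q, q, k))
  Inside:  t(q ⋆ k, t(q, q, k), m ⋆ k)  →  t(k ⋆ q, t(q, q, k), k ⋆ m)
  Sort arguments:  k ⋆ m ⋆ q ⋆ t(k ⋆ m ⋆ q, k ⋆ m ⋆ q, t(q, q, k)) ⋆ t(k ⋆ q, t(q, q, k), k ⋆ m) ⋆ t(m, k, k) ⋆ t(q, k, k)

Answer: yes — both canonical forms are k ⋆ m ⋆ q ⋆ t(k ⋆ m ⋆ q, k ⋆ m ⋆ q, t(q, q, k)) ⋆ t(k ⋆ q, t(q, q, k), k ⋆ m) ⋆ t(m, k, k) ⋆ t(q, k, k)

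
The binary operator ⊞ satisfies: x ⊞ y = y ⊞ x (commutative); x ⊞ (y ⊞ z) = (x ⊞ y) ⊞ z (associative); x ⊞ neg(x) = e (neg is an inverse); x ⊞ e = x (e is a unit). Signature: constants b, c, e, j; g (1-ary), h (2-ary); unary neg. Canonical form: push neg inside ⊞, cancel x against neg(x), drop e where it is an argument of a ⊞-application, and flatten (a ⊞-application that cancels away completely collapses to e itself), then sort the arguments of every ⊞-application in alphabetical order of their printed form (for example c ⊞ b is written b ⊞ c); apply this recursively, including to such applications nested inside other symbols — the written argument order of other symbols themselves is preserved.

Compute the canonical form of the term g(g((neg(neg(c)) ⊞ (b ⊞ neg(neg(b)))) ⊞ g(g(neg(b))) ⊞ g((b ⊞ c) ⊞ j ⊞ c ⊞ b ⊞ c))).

Answer: g(g(b ⊞ b ⊞ c ⊞ g(b ⊞ b ⊞ c ⊞ c ⊞ c ⊞ j) ⊞ g(g(neg(b)))))

Derivation:
Descend into:  (neg(neg(c)) ⊞ (b ⊞ neg(neg(b)))) ⊞ g(g(neg(b))) ⊞ g((b ⊞ c) ⊞ j ⊞ c ⊞ b ⊞ c)
Push neg inside:  distribute neg over ⊞ and collapse double neg
Combine occurrences:  c ⊞ b ⊞ b ⊞ g(g(neg(b))) ⊞ g(b ⊞ b ⊞ c ⊞ c ⊞ c ⊞ j)
Sort arguments:  b ⊞ b ⊞ c ⊞ g(b ⊞ b ⊞ c ⊞ c ⊞ c ⊞ j) ⊞ g(g(neg(b)))
Put back:  g(g(b ⊞ b ⊞ c ⊞ g(b ⊞ b ⊞ c ⊞ c ⊞ c ⊞ j) ⊞ g(g(neg(b)))))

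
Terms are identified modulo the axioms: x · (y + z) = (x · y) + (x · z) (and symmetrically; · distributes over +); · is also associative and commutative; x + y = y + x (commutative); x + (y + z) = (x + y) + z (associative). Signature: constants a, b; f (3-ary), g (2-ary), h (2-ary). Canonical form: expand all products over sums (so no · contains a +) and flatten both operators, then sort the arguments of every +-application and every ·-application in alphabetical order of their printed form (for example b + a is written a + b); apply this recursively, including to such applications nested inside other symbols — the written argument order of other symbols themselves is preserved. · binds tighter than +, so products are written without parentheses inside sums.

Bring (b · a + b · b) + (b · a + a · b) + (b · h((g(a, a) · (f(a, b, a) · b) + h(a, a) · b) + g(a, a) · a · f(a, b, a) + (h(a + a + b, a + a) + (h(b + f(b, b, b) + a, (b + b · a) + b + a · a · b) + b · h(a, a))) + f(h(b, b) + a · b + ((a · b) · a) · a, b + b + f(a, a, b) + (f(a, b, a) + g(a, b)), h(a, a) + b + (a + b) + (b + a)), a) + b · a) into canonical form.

Flatten:  a · b + b · b + a · b + a · b + b · h(a · f(a, b, a) · g(a, a) + b · f(a, b, a) · g(a, a) + b · h(a, a) + b · h(a, a) + f(a · a · a · b + a · b + h(b, b), b + b + f(a, a, b) + f(a, b, a) + g(a, b), a + a + b + b + b + h(a, a)) + h(a + a + b, a + a) + h(a + b + f(b, b, b), a · a · b + a · b + b + b), a) + a · b
Sort:  a · b + a · b + a · b + a · b + b · b + b · h(a · f(a, b, a) · g(a, a) + b · f(a, b, a) · g(a, a) + b · h(a, a) + b · h(a, a) + f(a · a · a · b + a · b + h(b, b), b + b + f(a, a, b) + f(a, b, a) + g(a, b), a + a + b + b + b + h(a, a)) + h(a + a + b, a + a) + h(a + b + f(b, b, b), a · a · b + a · b + b + b), a)

Answer: a · b + a · b + a · b + a · b + b · b + b · h(a · f(a, b, a) · g(a, a) + b · f(a, b, a) · g(a, a) + b · h(a, a) + b · h(a, a) + f(a · a · a · b + a · b + h(b, b), b + b + f(a, a, b) + f(a, b, a) + g(a, b), a + a + b + b + b + h(a, a)) + h(a + a + b, a + a) + h(a + b + f(b, b, b), a · a · b + a · b + b + b), a)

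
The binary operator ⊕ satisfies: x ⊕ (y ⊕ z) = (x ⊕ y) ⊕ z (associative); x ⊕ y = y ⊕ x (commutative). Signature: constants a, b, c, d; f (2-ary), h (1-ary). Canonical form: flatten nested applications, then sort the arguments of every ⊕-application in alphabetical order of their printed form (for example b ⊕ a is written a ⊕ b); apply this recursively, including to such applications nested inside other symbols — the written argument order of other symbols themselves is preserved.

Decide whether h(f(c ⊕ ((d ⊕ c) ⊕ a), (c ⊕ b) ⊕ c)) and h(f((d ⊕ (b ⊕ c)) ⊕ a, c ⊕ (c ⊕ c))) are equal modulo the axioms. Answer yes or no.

Left:  h(f(c ⊕ ((d ⊕ c) ⊕ a), (c ⊕ b) ⊕ c))
  Descend into:  c ⊕ ((d ⊕ c) ⊕ a)
  Flatten:  c ⊕ d ⊕ c ⊕ a
  Order the arguments:  a ⊕ c ⊕ c ⊕ d
  Rebuild:  h(f(a ⊕ c ⊕ c ⊕ d, b ⊕ c ⊕ c))
Right:  h(f((d ⊕ (b ⊕ c)) ⊕ a, c ⊕ (c ⊕ c)))
  Descend into:  (d ⊕ (b ⊕ c)) ⊕ a
  Un-nest:  d ⊕ b ⊕ c ⊕ a
  Sort arguments:  a ⊕ b ⊕ c ⊕ d
  Reassemble:  h(f(a ⊕ b ⊕ c ⊕ d, c ⊕ c ⊕ c))

Answer: no — h(f(a ⊕ c ⊕ c ⊕ d, b ⊕ c ⊕ c)) vs h(f(a ⊕ b ⊕ c ⊕ d, c ⊕ c ⊕ c))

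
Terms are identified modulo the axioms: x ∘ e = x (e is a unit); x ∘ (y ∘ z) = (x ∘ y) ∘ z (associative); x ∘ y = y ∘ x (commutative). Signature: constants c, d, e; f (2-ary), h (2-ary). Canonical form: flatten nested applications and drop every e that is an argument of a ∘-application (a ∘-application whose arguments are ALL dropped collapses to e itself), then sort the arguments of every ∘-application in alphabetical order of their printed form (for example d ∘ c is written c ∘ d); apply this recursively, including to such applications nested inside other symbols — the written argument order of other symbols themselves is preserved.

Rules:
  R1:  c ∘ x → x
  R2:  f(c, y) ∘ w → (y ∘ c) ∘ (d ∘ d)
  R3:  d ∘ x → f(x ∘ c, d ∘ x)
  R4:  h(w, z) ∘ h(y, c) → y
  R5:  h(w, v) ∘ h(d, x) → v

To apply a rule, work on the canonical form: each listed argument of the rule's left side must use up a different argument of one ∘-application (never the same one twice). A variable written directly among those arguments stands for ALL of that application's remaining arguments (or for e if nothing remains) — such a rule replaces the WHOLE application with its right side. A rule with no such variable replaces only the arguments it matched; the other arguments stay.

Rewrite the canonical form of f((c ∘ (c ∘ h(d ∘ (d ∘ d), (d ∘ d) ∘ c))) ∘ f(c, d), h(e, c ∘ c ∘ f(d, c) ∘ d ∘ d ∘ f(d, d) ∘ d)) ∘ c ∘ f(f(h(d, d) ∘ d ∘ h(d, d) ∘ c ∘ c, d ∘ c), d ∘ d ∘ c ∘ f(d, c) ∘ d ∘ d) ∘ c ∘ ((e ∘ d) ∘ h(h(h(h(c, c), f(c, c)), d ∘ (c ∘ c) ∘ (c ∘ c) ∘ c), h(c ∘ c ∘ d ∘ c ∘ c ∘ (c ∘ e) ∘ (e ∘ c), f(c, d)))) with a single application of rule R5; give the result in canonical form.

Canonical form:  c ∘ c ∘ d ∘ f(c ∘ c ∘ f(c, d) ∘ h(d ∘ d ∘ d, c ∘ d ∘ d), h(e, c ∘ c ∘ d ∘ d ∘ d ∘ f(d, c) ∘ f(d, d))) ∘ f(f(c ∘ c ∘ d ∘ h(d, d) ∘ h(d, d), c ∘ d), c ∘ d ∘ d ∘ d ∘ d ∘ f(d, c)) ∘ h(h(h(h(c, c), f(c, c)), c ∘ c ∘ c ∘ c ∘ c ∘ d), h(c ∘ c ∘ c ∘ c ∘ c ∘ c ∘ d, f(c, d)))
Apply R5:  consuming h(d, d), h(d, d);  v := d, w := d, x := d
New term:  c ∘ c ∘ d ∘ f(c ∘ c ∘ f(c, d) ∘ h(d ∘ d ∘ d, c ∘ d ∘ d), h(e, c ∘ c ∘ d ∘ d ∘ d ∘ f(d, c) ∘ f(d, d))) ∘ f(f(c ∘ c ∘ d ∘ d, c ∘ d), c ∘ d ∘ d ∘ d ∘ d ∘ f(d, c)) ∘ h(h(h(h(c, c), f(c, c)), c ∘ c ∘ c ∘ c ∘ c ∘ d), h(c ∘ c ∘ c ∘ c ∘ c ∘ c ∘ d, f(c, d)))

Answer: c ∘ c ∘ d ∘ f(c ∘ c ∘ f(c, d) ∘ h(d ∘ d ∘ d, c ∘ d ∘ d), h(e, c ∘ c ∘ d ∘ d ∘ d ∘ f(d, c) ∘ f(d, d))) ∘ f(f(c ∘ c ∘ d ∘ d, c ∘ d), c ∘ d ∘ d ∘ d ∘ d ∘ f(d, c)) ∘ h(h(h(h(c, c), f(c, c)), c ∘ c ∘ c ∘ c ∘ c ∘ d), h(c ∘ c ∘ c ∘ c ∘ c ∘ c ∘ d, f(c, d)))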